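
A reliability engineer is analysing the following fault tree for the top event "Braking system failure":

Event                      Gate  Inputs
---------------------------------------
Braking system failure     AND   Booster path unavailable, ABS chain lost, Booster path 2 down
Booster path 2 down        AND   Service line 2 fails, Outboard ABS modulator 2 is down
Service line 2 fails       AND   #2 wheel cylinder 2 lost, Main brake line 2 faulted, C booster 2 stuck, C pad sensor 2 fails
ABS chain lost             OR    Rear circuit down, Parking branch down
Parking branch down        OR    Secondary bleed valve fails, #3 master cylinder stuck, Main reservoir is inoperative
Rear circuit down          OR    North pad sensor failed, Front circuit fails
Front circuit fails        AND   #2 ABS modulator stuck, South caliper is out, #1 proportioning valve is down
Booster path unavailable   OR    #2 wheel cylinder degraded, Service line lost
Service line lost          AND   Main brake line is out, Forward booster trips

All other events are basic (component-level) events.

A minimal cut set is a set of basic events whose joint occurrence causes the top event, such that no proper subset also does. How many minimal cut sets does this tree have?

Service line lost [AND]: one cut set from each child combined → 1 × 1 = 1 cut set(s).
Booster path unavailable [OR]: union of children's cut sets → 2 cut set(s).
Front circuit fails [AND]: one cut set from each child combined → 1 × 1 × 1 = 1 cut set(s).
Rear circuit down [OR]: union of children's cut sets → 2 cut set(s).
Parking branch down [OR]: union of children's cut sets → 3 cut set(s).
ABS chain lost [OR]: union of children's cut sets → 5 cut set(s).
Service line 2 fails [AND]: one cut set from each child combined → 1 × 1 × 1 × 1 = 1 cut set(s).
Booster path 2 down [AND]: one cut set from each child combined → 1 × 1 = 1 cut set(s).
Braking system failure [AND]: one cut set from each child combined → 2 × 5 × 1 = 10 cut set(s).
Minimal cut sets: {#2 wheel cylinder 2 lost, #2 wheel cylinder degraded, C booster 2 stuck, C pad sensor 2 fails, Main brake line 2 faulted, North pad sensor failed, Outboard ABS modulator 2 is down}; {#1 proportioning valve is down, #2 ABS modulator stuck, #2 wheel cylinder 2 lost, #2 wheel cylinder degraded, C booster 2 stuck, C pad sensor 2 fails, Main brake line 2 faulted, Outboard ABS modulator 2 is down, South caliper is out}; {#2 wheel cylinder 2 lost, #2 wheel cylinder degraded, C booster 2 stuck, C pad sensor 2 fails, Main brake line 2 faulted, Outboard ABS modulator 2 is down, Secondary bleed valve fails}; {#2 wheel cylinder 2 lost, #2 wheel cylinder degraded, #3 master cylinder stuck, C booster 2 stuck, C pad sensor 2 fails, Main brake line 2 faulted, Outboard ABS modulator 2 is down}; {#2 wheel cylinder 2 lost, #2 wheel cylinder degraded, C booster 2 stuck, C pad sensor 2 fails, Main brake line 2 faulted, Main reservoir is inoperative, Outboard ABS modulator 2 is down}; {#2 wheel cylinder 2 lost, C booster 2 stuck, C pad sensor 2 fails, Forward booster trips, Main brake line 2 faulted, Main brake line is out, North pad sensor failed, Outboard ABS modulator 2 is down}; {#1 proportioning valve is down, #2 ABS modulator stuck, #2 wheel cylinder 2 lost, C booster 2 stuck, C pad sensor 2 fails, Forward booster trips, Main brake line 2 faulted, Main brake line is out, Outboard ABS modulator 2 is down, South caliper is out}; {#2 wheel cylinder 2 lost, C booster 2 stuck, C pad sensor 2 fails, Forward booster trips, Main brake line 2 faulted, Main brake line is out, Outboard ABS modulator 2 is down, Secondary bleed valve fails}; {#2 wheel cylinder 2 lost, #3 master cylinder stuck, C booster 2 stuck, C pad sensor 2 fails, Forward booster trips, Main brake line 2 faulted, Main brake line is out, Outboard ABS modulator 2 is down}; {#2 wheel cylinder 2 lost, C booster 2 stuck, C pad sensor 2 fails, Forward booster trips, Main brake line 2 faulted, Main brake line is out, Main reservoir is inoperative, Outboard ABS modulator 2 is down}.

10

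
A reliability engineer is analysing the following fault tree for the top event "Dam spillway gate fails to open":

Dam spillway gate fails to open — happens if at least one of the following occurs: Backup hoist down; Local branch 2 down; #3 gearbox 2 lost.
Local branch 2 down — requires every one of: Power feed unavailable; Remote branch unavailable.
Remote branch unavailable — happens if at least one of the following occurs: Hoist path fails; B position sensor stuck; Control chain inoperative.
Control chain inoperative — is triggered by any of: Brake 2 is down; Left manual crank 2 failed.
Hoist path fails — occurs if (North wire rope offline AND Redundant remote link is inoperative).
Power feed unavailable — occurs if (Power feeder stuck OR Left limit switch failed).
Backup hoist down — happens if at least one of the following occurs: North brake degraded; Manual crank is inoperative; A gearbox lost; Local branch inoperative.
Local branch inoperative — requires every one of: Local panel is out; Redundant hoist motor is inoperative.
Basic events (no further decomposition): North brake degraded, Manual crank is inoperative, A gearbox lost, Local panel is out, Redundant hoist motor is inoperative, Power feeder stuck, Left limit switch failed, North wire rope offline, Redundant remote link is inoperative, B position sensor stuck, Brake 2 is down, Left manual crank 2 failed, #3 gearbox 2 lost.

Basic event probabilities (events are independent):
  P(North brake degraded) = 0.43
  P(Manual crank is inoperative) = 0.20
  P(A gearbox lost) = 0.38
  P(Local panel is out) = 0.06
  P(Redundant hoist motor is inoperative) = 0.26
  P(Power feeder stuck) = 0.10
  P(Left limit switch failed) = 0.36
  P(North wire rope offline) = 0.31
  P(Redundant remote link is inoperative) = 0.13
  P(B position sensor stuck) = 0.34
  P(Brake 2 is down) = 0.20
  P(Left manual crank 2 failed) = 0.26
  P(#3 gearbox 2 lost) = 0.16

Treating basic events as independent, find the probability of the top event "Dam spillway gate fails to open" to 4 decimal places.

P(Local branch inoperative) [AND] = 0.06 × 0.26 = 0.015600
P(Backup hoist down) [OR] = 1 − (1−0.43) × (1−0.20) × (1−0.38) × (1−0.015600) = 0.721690
P(Power feed unavailable) [OR] = 1 − (1−0.10) × (1−0.36) = 0.424000
P(Hoist path fails) [AND] = 0.31 × 0.13 = 0.040300
P(Control chain inoperative) [OR] = 1 − (1−0.20) × (1−0.26) = 0.408000
P(Remote branch unavailable) [OR] = 1 − (1−0.040300) × (1−0.34) × (1−0.408000) = 0.625026
P(Local branch 2 down) [AND] = 0.424000 × 0.625026 = 0.265011
P(Dam spillway gate fails to open) [OR] = 1 − (1−0.721690) × (1−0.265011) × (1−0.16) = 0.828174
Rounded to 4 decimal places: P(Dam spillway gate fails to open) ≈ 0.8282.

0.8282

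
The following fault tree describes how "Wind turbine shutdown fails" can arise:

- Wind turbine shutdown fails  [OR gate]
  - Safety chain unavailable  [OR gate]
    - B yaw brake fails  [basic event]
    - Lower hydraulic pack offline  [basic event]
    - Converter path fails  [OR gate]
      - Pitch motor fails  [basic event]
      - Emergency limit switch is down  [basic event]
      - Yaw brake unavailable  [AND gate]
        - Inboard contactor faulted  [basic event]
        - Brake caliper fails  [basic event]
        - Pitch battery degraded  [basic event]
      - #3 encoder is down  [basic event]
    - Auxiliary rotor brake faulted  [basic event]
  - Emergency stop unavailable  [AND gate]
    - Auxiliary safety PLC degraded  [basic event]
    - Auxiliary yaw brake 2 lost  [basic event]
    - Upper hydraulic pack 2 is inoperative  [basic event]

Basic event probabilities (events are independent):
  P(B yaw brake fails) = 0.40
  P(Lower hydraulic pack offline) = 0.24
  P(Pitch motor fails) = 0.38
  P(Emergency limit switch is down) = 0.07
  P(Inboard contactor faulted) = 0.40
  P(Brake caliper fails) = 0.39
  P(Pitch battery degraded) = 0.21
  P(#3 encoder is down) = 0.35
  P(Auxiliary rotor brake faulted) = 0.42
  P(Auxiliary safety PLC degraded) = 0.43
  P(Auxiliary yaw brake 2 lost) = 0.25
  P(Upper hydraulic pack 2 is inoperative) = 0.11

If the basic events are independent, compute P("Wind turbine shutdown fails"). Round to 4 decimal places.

P(Yaw brake unavailable) [AND] = 0.40 × 0.39 × 0.21 = 0.032760
P(Converter path fails) [OR] = 1 − (1−0.38) × (1−0.07) × (1−0.032760) × (1−0.35) = 0.637488
P(Safety chain unavailable) [OR] = 1 − (1−0.40) × (1−0.24) × (1−0.637488) × (1−0.42) = 0.904123
P(Emergency stop unavailable) [AND] = 0.43 × 0.25 × 0.11 = 0.011825
P(Wind turbine shutdown fails) [OR] = 1 − (1−0.904123) × (1−0.011825) = 0.905257
Rounded to 4 decimal places: P(Wind turbine shutdown fails) ≈ 0.9053.

0.9053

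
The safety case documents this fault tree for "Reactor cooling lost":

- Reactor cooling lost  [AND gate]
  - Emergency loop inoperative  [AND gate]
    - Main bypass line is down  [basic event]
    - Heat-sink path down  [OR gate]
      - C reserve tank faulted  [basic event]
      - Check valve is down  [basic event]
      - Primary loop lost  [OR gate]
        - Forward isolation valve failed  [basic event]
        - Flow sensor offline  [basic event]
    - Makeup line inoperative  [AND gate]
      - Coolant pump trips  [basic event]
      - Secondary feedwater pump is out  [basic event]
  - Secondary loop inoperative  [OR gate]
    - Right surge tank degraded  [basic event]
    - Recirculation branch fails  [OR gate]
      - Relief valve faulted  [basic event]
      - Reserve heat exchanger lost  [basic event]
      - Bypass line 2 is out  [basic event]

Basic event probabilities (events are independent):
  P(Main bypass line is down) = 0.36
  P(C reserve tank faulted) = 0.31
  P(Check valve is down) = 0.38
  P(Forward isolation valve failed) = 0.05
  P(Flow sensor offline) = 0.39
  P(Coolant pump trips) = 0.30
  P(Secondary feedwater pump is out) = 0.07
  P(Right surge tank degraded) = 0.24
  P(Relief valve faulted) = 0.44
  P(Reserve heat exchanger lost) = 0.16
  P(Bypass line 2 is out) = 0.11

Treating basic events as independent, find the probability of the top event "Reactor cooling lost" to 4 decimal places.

P(Primary loop lost) [OR] = 1 − (1−0.05) × (1−0.39) = 0.420500
P(Heat-sink path down) [OR] = 1 − (1−0.31) × (1−0.38) × (1−0.420500) = 0.752090
P(Makeup line inoperative) [AND] = 0.30 × 0.07 = 0.021000
P(Emergency loop inoperative) [AND] = 0.36 × 0.752090 × 0.021000 = 0.005686
P(Recirculation branch fails) [OR] = 1 − (1−0.44) × (1−0.16) × (1−0.11) = 0.581344
P(Secondary loop inoperative) [OR] = 1 − (1−0.24) × (1−0.581344) = 0.681821
P(Reactor cooling lost) [AND] = 0.005686 × 0.681821 = 0.003877
Rounded to 4 decimal places: P(Reactor cooling lost) ≈ 0.0039.

0.0039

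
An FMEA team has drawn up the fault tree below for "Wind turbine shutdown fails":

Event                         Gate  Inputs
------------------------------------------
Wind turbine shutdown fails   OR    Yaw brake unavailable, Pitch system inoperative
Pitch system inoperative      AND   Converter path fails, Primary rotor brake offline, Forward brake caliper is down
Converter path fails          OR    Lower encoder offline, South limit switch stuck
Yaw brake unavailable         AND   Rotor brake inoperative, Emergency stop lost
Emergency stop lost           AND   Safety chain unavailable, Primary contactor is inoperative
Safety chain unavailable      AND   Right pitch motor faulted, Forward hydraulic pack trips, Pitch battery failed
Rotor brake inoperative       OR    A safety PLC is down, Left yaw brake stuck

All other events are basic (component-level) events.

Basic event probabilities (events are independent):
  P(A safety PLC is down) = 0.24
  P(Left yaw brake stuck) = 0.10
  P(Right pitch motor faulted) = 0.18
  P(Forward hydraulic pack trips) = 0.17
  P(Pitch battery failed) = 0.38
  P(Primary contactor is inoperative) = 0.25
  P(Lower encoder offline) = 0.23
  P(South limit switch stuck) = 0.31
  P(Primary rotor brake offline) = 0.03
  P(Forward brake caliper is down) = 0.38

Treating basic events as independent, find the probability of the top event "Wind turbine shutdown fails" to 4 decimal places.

0.0063

P(Rotor brake inoperative) [OR] = 1 − (1−0.24) × (1−0.10) = 0.316000
P(Safety chain unavailable) [AND] = 0.18 × 0.17 × 0.38 = 0.011628
P(Emergency stop lost) [AND] = 0.011628 × 0.25 = 0.002907
P(Yaw brake unavailable) [AND] = 0.316000 × 0.002907 = 0.000919
P(Converter path fails) [OR] = 1 − (1−0.23) × (1−0.31) = 0.468700
P(Pitch system inoperative) [AND] = 0.468700 × 0.03 × 0.38 = 0.005343
P(Wind turbine shutdown fails) [OR] = 1 − (1−0.000919) × (1−0.005343) = 0.006257
Rounded to 4 decimal places: P(Wind turbine shutdown fails) ≈ 0.0063.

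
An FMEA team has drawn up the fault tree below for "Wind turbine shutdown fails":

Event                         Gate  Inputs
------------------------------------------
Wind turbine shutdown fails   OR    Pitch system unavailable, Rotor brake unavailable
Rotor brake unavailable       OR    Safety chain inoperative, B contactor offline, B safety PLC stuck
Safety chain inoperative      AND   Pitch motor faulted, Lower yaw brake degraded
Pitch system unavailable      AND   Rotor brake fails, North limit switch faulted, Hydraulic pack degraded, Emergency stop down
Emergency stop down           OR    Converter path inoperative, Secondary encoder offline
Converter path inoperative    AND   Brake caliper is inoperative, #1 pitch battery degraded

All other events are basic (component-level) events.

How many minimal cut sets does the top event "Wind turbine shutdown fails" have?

Converter path inoperative [AND]: one cut set from each child combined → 1 × 1 = 1 cut set(s).
Emergency stop down [OR]: union of children's cut sets → 2 cut set(s).
Pitch system unavailable [AND]: one cut set from each child combined → 1 × 1 × 1 × 2 = 2 cut set(s).
Safety chain inoperative [AND]: one cut set from each child combined → 1 × 1 = 1 cut set(s).
Rotor brake unavailable [OR]: union of children's cut sets → 3 cut set(s).
Wind turbine shutdown fails [OR]: union of children's cut sets → 5 cut set(s).
Minimal cut sets: {#1 pitch battery degraded, Brake caliper is inoperative, Hydraulic pack degraded, North limit switch faulted, Rotor brake fails}; {Hydraulic pack degraded, North limit switch faulted, Rotor brake fails, Secondary encoder offline}; {Lower yaw brake degraded, Pitch motor faulted}; {B contactor offline}; {B safety PLC stuck}.

5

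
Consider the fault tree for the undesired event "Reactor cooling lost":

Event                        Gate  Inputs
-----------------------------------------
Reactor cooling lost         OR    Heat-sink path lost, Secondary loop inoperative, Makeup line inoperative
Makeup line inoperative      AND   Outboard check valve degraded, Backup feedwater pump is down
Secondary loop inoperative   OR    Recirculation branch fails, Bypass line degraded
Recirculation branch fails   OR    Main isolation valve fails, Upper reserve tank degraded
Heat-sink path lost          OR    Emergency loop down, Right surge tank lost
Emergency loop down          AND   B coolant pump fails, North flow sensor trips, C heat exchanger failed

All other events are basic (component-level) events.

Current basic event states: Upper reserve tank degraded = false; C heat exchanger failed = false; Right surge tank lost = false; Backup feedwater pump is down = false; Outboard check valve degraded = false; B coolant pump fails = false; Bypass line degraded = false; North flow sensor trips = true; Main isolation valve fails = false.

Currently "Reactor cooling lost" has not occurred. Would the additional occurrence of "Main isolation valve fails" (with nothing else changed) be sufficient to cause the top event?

Counterfactual: set "Main isolation valve fails" to occurred.
Emergency loop down [AND]: B coolant pump fails=not, North flow sensor trips=occurs, C heat exchanger failed=not → not all inputs occur → does not occur.
Heat-sink path lost [OR]: Emergency loop down=not, Right surge tank lost=not → no input occurs → does not occur.
Recirculation branch fails [OR]: Main isolation valve fails=occurs, Upper reserve tank degraded=not → at least one input occurs → occurs.
Secondary loop inoperative [OR]: Recirculation branch fails=occurs, Bypass line degraded=not → at least one input occurs → occurs.
Makeup line inoperative [AND]: Outboard check valve degraded=not, Backup feedwater pump is down=not → not all inputs occur → does not occur.
Reactor cooling lost [OR]: Heat-sink path lost=not, Secondary loop inoperative=occurs, Makeup line inoperative=not → at least one input occurs → occurs.

Yes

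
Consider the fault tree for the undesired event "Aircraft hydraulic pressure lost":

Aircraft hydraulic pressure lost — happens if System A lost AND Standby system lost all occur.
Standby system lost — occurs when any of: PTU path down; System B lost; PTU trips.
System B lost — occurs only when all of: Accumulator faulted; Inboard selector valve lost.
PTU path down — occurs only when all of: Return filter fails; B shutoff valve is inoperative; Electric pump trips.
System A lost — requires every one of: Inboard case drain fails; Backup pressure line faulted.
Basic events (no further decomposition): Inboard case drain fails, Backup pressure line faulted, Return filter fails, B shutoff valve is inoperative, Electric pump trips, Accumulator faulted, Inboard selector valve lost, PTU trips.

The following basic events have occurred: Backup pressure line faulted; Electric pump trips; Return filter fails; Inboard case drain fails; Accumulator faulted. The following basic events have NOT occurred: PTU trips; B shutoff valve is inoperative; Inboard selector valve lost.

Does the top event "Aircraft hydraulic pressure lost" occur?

No

System A lost [AND]: Inboard case drain fails=occurs, Backup pressure line faulted=occurs → all inputs occur → occurs.
PTU path down [AND]: Return filter fails=occurs, B shutoff valve is inoperative=not, Electric pump trips=occurs → not all inputs occur → does not occur.
System B lost [AND]: Accumulator faulted=occurs, Inboard selector valve lost=not → not all inputs occur → does not occur.
Standby system lost [OR]: PTU path down=not, System B lost=not, PTU trips=not → no input occurs → does not occur.
Aircraft hydraulic pressure lost [AND]: System A lost=occurs, Standby system lost=not → not all inputs occur → does not occur.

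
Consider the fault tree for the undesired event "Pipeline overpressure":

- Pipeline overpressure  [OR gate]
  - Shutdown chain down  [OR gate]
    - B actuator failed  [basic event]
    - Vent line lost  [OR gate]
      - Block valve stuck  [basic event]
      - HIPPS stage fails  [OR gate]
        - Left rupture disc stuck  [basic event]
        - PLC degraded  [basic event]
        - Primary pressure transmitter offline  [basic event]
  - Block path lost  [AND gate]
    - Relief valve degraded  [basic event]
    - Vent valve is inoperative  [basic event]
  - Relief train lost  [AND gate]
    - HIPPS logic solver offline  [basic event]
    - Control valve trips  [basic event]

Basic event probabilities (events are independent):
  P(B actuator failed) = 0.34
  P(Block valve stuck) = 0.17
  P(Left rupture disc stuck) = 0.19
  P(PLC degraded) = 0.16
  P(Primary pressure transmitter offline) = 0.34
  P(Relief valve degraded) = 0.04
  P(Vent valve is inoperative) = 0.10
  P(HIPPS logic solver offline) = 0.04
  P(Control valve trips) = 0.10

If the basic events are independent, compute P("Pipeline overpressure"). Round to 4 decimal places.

P(HIPPS stage fails) [OR] = 1 − (1−0.19) × (1−0.16) × (1−0.34) = 0.550936
P(Vent line lost) [OR] = 1 − (1−0.17) × (1−0.550936) = 0.627277
P(Shutdown chain down) [OR] = 1 − (1−0.34) × (1−0.627277) = 0.754003
P(Block path lost) [AND] = 0.04 × 0.10 = 0.004000
P(Relief train lost) [AND] = 0.04 × 0.10 = 0.004000
P(Pipeline overpressure) [OR] = 1 − (1−0.754003) × (1−0.004000) × (1−0.004000) = 0.755967
Rounded to 4 decimal places: P(Pipeline overpressure) ≈ 0.7560.

0.7560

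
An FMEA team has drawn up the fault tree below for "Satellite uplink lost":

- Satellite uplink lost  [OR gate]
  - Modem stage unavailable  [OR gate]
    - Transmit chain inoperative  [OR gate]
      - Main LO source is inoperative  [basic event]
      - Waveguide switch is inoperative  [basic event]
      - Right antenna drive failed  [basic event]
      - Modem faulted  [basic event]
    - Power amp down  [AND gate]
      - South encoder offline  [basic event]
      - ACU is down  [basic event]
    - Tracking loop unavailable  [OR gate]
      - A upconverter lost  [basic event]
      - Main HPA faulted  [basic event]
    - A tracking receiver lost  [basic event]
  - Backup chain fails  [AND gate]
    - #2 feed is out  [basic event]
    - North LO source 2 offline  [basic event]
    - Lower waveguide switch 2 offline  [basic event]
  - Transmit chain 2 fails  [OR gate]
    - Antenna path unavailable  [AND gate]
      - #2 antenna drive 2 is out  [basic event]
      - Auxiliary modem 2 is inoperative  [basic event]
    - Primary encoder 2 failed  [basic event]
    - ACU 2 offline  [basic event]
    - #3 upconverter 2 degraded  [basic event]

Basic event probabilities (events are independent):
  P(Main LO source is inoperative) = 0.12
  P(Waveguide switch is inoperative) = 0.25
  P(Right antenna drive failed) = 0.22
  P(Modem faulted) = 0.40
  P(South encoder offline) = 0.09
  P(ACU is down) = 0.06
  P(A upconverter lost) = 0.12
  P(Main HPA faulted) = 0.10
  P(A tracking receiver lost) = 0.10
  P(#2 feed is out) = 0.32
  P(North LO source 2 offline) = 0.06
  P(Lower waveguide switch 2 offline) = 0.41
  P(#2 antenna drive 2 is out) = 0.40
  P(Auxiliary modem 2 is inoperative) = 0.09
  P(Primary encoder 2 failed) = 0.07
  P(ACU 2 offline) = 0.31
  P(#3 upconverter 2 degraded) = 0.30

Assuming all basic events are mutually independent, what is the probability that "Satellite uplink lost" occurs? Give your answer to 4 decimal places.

0.9059

P(Transmit chain inoperative) [OR] = 1 − (1−0.12) × (1−0.25) × (1−0.22) × (1−0.40) = 0.691120
P(Power amp down) [AND] = 0.09 × 0.06 = 0.005400
P(Tracking loop unavailable) [OR] = 1 − (1−0.12) × (1−0.10) = 0.208000
P(Modem stage unavailable) [OR] = 1 − (1−0.691120) × (1−0.005400) × (1−0.208000) × (1−0.10) = 0.781019
P(Backup chain fails) [AND] = 0.32 × 0.06 × 0.41 = 0.007872
P(Antenna path unavailable) [AND] = 0.40 × 0.09 = 0.036000
P(Transmit chain 2 fails) [OR] = 1 − (1−0.036000) × (1−0.07) × (1−0.31) × (1−0.30) = 0.566981
P(Satellite uplink lost) [OR] = 1 − (1−0.781019) × (1−0.007872) × (1−0.566981) = 0.905924
Rounded to 4 decimal places: P(Satellite uplink lost) ≈ 0.9059.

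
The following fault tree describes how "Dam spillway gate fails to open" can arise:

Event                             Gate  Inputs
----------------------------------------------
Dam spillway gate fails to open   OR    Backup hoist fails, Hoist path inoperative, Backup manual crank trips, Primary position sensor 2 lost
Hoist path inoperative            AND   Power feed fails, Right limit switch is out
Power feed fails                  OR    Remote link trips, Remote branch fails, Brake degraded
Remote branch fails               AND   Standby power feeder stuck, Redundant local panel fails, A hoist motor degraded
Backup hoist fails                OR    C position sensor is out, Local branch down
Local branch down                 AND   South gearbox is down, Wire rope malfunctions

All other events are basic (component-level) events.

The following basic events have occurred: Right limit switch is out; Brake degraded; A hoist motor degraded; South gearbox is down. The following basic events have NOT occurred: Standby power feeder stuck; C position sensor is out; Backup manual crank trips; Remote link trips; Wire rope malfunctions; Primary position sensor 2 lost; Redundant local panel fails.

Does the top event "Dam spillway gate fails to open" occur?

Local branch down [AND]: South gearbox is down=occurs, Wire rope malfunctions=not → not all inputs occur → does not occur.
Backup hoist fails [OR]: C position sensor is out=not, Local branch down=not → no input occurs → does not occur.
Remote branch fails [AND]: Standby power feeder stuck=not, Redundant local panel fails=not, A hoist motor degraded=occurs → not all inputs occur → does not occur.
Power feed fails [OR]: Remote link trips=not, Remote branch fails=not, Brake degraded=occurs → at least one input occurs → occurs.
Hoist path inoperative [AND]: Power feed fails=occurs, Right limit switch is out=occurs → all inputs occur → occurs.
Dam spillway gate fails to open [OR]: Backup hoist fails=not, Hoist path inoperative=occurs, Backup manual crank trips=not, Primary position sensor 2 lost=not → at least one input occurs → occurs.

Yes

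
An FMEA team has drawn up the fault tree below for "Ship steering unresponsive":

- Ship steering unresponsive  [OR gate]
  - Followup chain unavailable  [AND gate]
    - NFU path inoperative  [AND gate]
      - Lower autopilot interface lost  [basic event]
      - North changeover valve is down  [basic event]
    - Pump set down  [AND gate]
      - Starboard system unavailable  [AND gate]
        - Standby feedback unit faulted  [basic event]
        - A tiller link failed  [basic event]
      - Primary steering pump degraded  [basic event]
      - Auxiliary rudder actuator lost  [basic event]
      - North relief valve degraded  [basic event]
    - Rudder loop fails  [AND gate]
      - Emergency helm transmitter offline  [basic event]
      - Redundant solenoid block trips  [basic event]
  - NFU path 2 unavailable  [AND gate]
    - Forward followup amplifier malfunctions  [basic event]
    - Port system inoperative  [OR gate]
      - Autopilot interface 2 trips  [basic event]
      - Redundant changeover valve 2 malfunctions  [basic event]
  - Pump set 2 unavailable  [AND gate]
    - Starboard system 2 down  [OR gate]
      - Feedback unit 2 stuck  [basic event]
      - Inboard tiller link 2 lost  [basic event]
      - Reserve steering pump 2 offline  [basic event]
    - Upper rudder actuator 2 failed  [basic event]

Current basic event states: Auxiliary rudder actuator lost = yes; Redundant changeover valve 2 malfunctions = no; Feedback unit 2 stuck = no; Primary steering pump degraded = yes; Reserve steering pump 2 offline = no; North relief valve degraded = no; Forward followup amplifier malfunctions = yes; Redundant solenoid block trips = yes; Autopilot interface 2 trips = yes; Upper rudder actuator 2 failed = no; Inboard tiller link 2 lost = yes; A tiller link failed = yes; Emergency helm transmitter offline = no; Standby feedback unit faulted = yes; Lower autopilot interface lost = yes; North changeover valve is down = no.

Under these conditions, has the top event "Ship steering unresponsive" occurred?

NFU path inoperative [AND]: Lower autopilot interface lost=occurs, North changeover valve is down=not → not all inputs occur → does not occur.
Starboard system unavailable [AND]: Standby feedback unit faulted=occurs, A tiller link failed=occurs → all inputs occur → occurs.
Pump set down [AND]: Starboard system unavailable=occurs, Primary steering pump degraded=occurs, Auxiliary rudder actuator lost=occurs, North relief valve degraded=not → not all inputs occur → does not occur.
Rudder loop fails [AND]: Emergency helm transmitter offline=not, Redundant solenoid block trips=occurs → not all inputs occur → does not occur.
Followup chain unavailable [AND]: NFU path inoperative=not, Pump set down=not, Rudder loop fails=not → not all inputs occur → does not occur.
Port system inoperative [OR]: Autopilot interface 2 trips=occurs, Redundant changeover valve 2 malfunctions=not → at least one input occurs → occurs.
NFU path 2 unavailable [AND]: Forward followup amplifier malfunctions=occurs, Port system inoperative=occurs → all inputs occur → occurs.
Starboard system 2 down [OR]: Feedback unit 2 stuck=not, Inboard tiller link 2 lost=occurs, Reserve steering pump 2 offline=not → at least one input occurs → occurs.
Pump set 2 unavailable [AND]: Starboard system 2 down=occurs, Upper rudder actuator 2 failed=not → not all inputs occur → does not occur.
Ship steering unresponsive [OR]: Followup chain unavailable=not, NFU path 2 unavailable=occurs, Pump set 2 unavailable=not → at least one input occurs → occurs.

Yes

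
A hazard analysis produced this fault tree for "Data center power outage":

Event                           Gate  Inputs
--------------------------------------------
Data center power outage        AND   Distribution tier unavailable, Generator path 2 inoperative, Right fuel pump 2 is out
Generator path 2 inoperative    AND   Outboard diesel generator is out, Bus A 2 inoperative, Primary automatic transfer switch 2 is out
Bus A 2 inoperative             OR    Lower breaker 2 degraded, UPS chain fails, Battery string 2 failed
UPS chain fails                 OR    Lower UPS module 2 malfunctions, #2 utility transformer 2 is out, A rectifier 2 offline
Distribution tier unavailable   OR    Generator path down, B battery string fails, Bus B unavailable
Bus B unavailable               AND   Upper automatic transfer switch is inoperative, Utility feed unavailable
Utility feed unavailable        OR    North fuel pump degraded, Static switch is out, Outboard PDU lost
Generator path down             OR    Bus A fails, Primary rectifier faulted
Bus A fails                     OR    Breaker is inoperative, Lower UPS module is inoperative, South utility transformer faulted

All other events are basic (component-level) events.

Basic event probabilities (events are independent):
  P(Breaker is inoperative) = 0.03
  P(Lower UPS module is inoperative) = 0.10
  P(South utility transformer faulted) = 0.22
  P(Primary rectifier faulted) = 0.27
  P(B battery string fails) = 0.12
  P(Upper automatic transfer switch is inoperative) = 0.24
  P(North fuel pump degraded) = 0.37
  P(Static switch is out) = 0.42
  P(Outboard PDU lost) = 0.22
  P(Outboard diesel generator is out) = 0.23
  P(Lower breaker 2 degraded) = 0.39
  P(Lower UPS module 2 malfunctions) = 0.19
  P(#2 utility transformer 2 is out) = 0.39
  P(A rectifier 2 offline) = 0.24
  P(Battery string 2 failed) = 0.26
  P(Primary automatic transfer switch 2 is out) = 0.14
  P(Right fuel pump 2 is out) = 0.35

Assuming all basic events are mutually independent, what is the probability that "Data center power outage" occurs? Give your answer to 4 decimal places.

P(Bus A fails) [OR] = 1 − (1−0.03) × (1−0.10) × (1−0.22) = 0.319060
P(Generator path down) [OR] = 1 − (1−0.319060) × (1−0.27) = 0.502914
P(Utility feed unavailable) [OR] = 1 − (1−0.37) × (1−0.42) × (1−0.22) = 0.714988
P(Bus B unavailable) [AND] = 0.24 × 0.714988 = 0.171597
P(Distribution tier unavailable) [OR] = 1 − (1−0.502914) × (1−0.12) × (1−0.171597) = 0.637627
P(UPS chain fails) [OR] = 1 − (1−0.19) × (1−0.39) × (1−0.24) = 0.624484
P(Bus A 2 inoperative) [OR] = 1 − (1−0.39) × (1−0.624484) × (1−0.26) = 0.830492
P(Generator path 2 inoperative) [AND] = 0.23 × 0.830492 × 0.14 = 0.026742
P(Data center power outage) [AND] = 0.637627 × 0.026742 × 0.35 = 0.005968
Rounded to 4 decimal places: P(Data center power outage) ≈ 0.0060.

0.0060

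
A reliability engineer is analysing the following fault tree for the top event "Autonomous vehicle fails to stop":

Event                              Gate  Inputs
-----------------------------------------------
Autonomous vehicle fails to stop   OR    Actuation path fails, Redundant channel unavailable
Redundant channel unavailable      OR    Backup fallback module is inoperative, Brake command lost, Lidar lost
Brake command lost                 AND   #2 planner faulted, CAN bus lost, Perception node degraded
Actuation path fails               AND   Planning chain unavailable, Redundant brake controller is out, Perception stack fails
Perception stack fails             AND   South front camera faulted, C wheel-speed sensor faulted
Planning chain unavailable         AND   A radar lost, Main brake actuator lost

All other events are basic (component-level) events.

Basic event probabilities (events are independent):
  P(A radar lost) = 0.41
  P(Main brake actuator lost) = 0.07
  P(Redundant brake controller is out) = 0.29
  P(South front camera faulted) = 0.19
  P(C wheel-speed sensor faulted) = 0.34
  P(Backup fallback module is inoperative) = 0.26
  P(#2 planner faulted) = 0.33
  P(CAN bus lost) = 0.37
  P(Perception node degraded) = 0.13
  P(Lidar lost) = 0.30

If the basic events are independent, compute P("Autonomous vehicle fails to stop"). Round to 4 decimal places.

0.4905

P(Planning chain unavailable) [AND] = 0.41 × 0.07 = 0.028700
P(Perception stack fails) [AND] = 0.19 × 0.34 = 0.064600
P(Actuation path fails) [AND] = 0.028700 × 0.29 × 0.064600 = 0.000538
P(Brake command lost) [AND] = 0.33 × 0.37 × 0.13 = 0.015873
P(Redundant channel unavailable) [OR] = 1 − (1−0.26) × (1−0.015873) × (1−0.30) = 0.490222
P(Autonomous vehicle fails to stop) [OR] = 1 − (1−0.000538) × (1−0.490222) = 0.490496
Rounded to 4 decimal places: P(Autonomous vehicle fails to stop) ≈ 0.4905.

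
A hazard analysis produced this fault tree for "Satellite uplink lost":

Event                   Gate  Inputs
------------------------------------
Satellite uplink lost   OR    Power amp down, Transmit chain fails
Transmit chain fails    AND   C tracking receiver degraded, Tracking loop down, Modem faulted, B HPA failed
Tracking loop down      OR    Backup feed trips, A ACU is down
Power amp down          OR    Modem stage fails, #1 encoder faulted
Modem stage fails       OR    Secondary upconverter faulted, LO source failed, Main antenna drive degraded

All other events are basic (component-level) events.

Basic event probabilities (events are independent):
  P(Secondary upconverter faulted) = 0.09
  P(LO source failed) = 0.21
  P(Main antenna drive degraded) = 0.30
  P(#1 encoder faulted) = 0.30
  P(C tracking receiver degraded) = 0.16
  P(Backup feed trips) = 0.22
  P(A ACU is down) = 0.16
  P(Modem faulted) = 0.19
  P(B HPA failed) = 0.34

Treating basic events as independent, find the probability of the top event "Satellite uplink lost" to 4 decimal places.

P(Modem stage fails) [OR] = 1 − (1−0.09) × (1−0.21) × (1−0.30) = 0.496770
P(Power amp down) [OR] = 1 − (1−0.496770) × (1−0.30) = 0.647739
P(Tracking loop down) [OR] = 1 − (1−0.22) × (1−0.16) = 0.344800
P(Transmit chain fails) [AND] = 0.16 × 0.344800 × 0.19 × 0.34 = 0.003564
P(Satellite uplink lost) [OR] = 1 − (1−0.647739) × (1−0.003564) = 0.648994
Rounded to 4 decimal places: P(Satellite uplink lost) ≈ 0.6490.

0.6490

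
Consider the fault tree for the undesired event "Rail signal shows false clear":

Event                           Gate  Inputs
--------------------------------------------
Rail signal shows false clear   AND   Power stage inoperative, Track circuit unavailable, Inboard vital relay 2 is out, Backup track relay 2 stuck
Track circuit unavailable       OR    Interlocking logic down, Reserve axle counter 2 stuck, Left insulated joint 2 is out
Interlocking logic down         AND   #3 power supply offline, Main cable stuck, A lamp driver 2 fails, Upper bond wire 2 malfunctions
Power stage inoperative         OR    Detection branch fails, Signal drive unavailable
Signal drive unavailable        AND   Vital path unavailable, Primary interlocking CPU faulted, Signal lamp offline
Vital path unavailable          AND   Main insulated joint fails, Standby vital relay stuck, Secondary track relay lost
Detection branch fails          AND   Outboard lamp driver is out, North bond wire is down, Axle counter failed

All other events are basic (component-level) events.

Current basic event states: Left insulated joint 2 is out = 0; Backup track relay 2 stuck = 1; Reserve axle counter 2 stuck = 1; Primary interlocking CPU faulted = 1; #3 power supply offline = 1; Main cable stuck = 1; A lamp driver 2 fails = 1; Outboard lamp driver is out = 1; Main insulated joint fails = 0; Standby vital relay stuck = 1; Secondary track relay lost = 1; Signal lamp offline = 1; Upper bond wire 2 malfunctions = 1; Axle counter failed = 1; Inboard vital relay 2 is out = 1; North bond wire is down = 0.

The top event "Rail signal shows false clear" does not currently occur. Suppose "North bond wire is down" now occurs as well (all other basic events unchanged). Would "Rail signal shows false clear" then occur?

Yes

Counterfactual: set "North bond wire is down" to occurred.
Detection branch fails [AND]: Outboard lamp driver is out=occurs, North bond wire is down=occurs, Axle counter failed=occurs → all inputs occur → occurs.
Vital path unavailable [AND]: Main insulated joint fails=not, Standby vital relay stuck=occurs, Secondary track relay lost=occurs → not all inputs occur → does not occur.
Signal drive unavailable [AND]: Vital path unavailable=not, Primary interlocking CPU faulted=occurs, Signal lamp offline=occurs → not all inputs occur → does not occur.
Power stage inoperative [OR]: Detection branch fails=occurs, Signal drive unavailable=not → at least one input occurs → occurs.
Interlocking logic down [AND]: #3 power supply offline=occurs, Main cable stuck=occurs, A lamp driver 2 fails=occurs, Upper bond wire 2 malfunctions=occurs → all inputs occur → occurs.
Track circuit unavailable [OR]: Interlocking logic down=occurs, Reserve axle counter 2 stuck=occurs, Left insulated joint 2 is out=not → at least one input occurs → occurs.
Rail signal shows false clear [AND]: Power stage inoperative=occurs, Track circuit unavailable=occurs, Inboard vital relay 2 is out=occurs, Backup track relay 2 stuck=occurs → all inputs occur → occurs.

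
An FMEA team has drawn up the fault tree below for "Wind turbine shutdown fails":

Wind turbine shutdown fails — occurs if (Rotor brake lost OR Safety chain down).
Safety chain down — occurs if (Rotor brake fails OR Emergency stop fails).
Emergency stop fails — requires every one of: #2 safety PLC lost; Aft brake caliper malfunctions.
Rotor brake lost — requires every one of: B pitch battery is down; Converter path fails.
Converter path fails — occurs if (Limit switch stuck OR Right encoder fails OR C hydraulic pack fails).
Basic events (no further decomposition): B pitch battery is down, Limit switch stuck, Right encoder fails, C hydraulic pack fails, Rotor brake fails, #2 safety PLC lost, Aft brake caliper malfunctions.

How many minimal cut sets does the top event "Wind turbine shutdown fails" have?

Converter path fails [OR]: union of children's cut sets → 3 cut set(s).
Rotor brake lost [AND]: one cut set from each child combined → 1 × 3 = 3 cut set(s).
Emergency stop fails [AND]: one cut set from each child combined → 1 × 1 = 1 cut set(s).
Safety chain down [OR]: union of children's cut sets → 2 cut set(s).
Wind turbine shutdown fails [OR]: union of children's cut sets → 5 cut set(s).
Minimal cut sets: {B pitch battery is down, Limit switch stuck}; {B pitch battery is down, Right encoder fails}; {B pitch battery is down, C hydraulic pack fails}; {Rotor brake fails}; {#2 safety PLC lost, Aft brake caliper malfunctions}.

5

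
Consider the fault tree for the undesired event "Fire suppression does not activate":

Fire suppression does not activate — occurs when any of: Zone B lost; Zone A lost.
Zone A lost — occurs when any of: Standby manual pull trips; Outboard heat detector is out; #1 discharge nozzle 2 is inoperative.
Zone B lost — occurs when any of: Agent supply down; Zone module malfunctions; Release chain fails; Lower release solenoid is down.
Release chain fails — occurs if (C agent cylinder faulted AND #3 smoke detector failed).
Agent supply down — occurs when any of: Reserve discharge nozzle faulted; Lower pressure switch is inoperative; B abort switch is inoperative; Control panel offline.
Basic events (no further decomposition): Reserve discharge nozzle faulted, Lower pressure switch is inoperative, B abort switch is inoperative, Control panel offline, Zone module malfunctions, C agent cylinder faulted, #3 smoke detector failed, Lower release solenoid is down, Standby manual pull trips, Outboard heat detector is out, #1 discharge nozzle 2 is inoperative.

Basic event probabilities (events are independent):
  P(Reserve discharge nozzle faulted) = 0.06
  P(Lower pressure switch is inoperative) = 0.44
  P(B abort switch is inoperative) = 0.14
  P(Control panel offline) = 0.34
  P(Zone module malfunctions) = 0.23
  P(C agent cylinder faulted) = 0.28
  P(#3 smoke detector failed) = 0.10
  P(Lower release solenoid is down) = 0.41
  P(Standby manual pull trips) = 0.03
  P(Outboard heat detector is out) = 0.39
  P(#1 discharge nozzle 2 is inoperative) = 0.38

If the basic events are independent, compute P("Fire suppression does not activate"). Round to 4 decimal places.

P(Agent supply down) [OR] = 1 − (1−0.06) × (1−0.44) × (1−0.14) × (1−0.34) = 0.701215
P(Release chain fails) [AND] = 0.28 × 0.10 = 0.028000
P(Zone B lost) [OR] = 1 − (1−0.701215) × (1−0.23) × (1−0.028000) × (1−0.41) = 0.868063
P(Zone A lost) [OR] = 1 − (1−0.03) × (1−0.39) × (1−0.38) = 0.633146
P(Fire suppression does not activate) [OR] = 1 − (1−0.868063) × (1−0.633146) = 0.951598
Rounded to 4 decimal places: P(Fire suppression does not activate) ≈ 0.9516.

0.9516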